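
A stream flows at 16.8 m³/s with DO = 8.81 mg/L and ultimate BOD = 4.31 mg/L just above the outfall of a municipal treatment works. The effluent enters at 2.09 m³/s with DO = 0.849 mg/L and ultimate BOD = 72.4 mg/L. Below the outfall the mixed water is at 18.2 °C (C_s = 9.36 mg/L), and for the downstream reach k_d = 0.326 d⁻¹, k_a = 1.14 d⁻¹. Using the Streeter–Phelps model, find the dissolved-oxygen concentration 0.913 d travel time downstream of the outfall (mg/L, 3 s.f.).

DO ≈ 7.01 mg/L

Mixed DO = (16.8×8.81 + 2.09×0.849)/(16.8+2.09) = 149.8/18.89 = 7.929 mg/L.
Mixed L₀ = (16.8×4.31 + 2.09×72.4)/(18.89) = 223.7/18.89 = 11.84 mg/L.
Initial deficit D₀ = C_s − DO₀ = 9.36 − 7.929 = 1.431 mg/L.
D(0.913) = [0.326×11.84/(1.14−0.326)](e^(−0.326×0.913) − e^(−1.14×0.913)) + 1.431 e^(−1.14×0.913)
= 4.743 × (0.7426 − 0.3532) + 1.431 × 0.3532 = 2.352 mg/L.
DO = 9.36 − 2.352 = 7.008 mg/L.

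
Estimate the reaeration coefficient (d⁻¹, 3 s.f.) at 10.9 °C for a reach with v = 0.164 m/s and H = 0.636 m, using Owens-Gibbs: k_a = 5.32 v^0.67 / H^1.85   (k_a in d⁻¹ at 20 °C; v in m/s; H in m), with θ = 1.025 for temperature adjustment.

k_a(20) = 5.32 × 0.164^0.67 / 0.636^1.85 = 5.32 × 0.2978 / 0.4329 = 3.660 d⁻¹.
k_a(10.9) = 3.660 × 1.025^(10.9−20) = 3.660 × 0.7988 = 2.923 d⁻¹.

k_a ≈ 2.92 d⁻¹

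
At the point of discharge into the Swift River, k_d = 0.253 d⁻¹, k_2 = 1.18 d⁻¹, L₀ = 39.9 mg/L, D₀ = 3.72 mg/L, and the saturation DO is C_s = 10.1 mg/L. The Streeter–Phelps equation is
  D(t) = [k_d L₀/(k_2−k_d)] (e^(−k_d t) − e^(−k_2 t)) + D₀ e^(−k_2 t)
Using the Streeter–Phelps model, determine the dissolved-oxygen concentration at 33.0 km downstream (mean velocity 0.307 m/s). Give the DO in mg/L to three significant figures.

Travel time t = x/v = 33.0 km / (0.307 m/s) = 33000 m / 0.307 m/s = 107500 s = 1.244 d.
k_d L₀/(k_2−k_d) = 0.253×39.9/(1.18−0.253) = 10.09/0.9270 = 10.89 mg/L.
e^(−k_d t) = e^(−0.253×1.244) = 0.7300; e^(−k_2 t) = e^(−1.18×1.244) = 0.2304.
D = 10.89 × (0.7300 − 0.2304) + 3.72 × 0.2304 = 5.440 + 0.8570 = 6.297 mg/L.
DO = C_s − D = 10.1 − 6.297 = 3.803 mg/L.

DO ≈ 3.80 mg/L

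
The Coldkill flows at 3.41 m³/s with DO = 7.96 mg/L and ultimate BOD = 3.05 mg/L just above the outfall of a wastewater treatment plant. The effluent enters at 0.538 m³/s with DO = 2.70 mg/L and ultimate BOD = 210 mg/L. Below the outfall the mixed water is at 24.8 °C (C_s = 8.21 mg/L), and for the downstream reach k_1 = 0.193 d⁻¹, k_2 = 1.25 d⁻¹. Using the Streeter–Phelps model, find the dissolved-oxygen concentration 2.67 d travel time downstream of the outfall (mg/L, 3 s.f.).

DO ≈ 4.97 mg/L

Mixed DO = (3.41×7.96 + 0.538×2.70)/(3.41+0.538) = 28.60/3.948 = 7.243 mg/L.
Mixed L₀ = (3.41×3.05 + 0.538×210)/(3.948) = 123.4/3.948 = 31.25 mg/L.
Initial deficit D₀ = C_s − DO₀ = 8.21 − 7.243 = 0.9668 mg/L.
D(2.67) = [0.193×31.25/(1.25−0.193)](e^(−0.193×2.67) − e^(−1.25×2.67)) + 0.9668 e^(−1.25×2.67)
= 5.706 × (0.5973 − 0.03553) + 0.9668 × 0.03553 = 3.240 mg/L.
DO = 8.21 − 3.240 = 4.970 mg/L.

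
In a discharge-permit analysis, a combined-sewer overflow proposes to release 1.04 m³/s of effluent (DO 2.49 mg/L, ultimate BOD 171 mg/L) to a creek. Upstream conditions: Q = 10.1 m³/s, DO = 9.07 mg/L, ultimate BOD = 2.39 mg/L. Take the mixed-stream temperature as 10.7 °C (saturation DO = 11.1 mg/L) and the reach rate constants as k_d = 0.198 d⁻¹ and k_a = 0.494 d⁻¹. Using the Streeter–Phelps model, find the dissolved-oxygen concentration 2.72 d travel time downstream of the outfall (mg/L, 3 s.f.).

Mixed DO = (10.1×9.07 + 1.04×2.49)/(10.1+1.04) = 94.20/11.14 = 8.456 mg/L.
Mixed L₀ = (10.1×2.39 + 1.04×171)/(11.14) = 202.0/11.14 = 18.13 mg/L.
Initial deficit D₀ = C_s − DO₀ = 11.1 − 8.456 = 2.644 mg/L.
D(2.72) = [0.198×18.13/(0.494−0.198)](e^(−0.198×2.72) − e^(−0.494×2.72)) + 2.644 e^(−0.494×2.72)
= 12.13 × (0.5836 − 0.2609) + 2.644 × 0.2609 = 4.604 mg/L.
DO = 11.1 − 4.604 = 6.496 mg/L.

DO ≈ 6.50 mg/L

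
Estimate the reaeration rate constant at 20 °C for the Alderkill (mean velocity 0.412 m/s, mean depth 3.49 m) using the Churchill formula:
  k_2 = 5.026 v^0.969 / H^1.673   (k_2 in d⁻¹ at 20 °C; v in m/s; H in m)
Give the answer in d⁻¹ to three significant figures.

k_2 ≈ 0.263 d⁻¹

k_2 = 5.026 × 0.412^0.969 / 3.49^1.673 = 5.026 × 0.4235 / 8.094 = 0.2630 d⁻¹.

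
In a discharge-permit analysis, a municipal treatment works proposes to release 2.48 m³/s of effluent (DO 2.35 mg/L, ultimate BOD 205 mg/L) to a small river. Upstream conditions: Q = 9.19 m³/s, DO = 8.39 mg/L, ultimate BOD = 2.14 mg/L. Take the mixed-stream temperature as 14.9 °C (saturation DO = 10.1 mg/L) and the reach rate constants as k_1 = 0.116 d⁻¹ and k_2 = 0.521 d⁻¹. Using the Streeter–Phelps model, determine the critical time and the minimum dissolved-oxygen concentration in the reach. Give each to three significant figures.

Mixed DO = (9.19×8.39 + 2.48×2.35)/(9.19+2.48) = 82.93/11.67 = 7.106 mg/L.
Mixed L₀ = (9.19×2.14 + 2.48×205)/(11.67) = 528.1/11.67 = 45.25 mg/L.
Initial deficit D₀ = C_s − DO₀ = 10.1 − 7.106 = 2.994 mg/L.
t_c = (1/0.4050) ln[(0.521/0.116)(1 − 2.994×0.4050/(0.116×45.25))] = 2.469 × ln(3.454) = 3.061 d.
D_c = (0.116/0.521) × 45.25 × e^(−0.116×3.061) = 0.2226 × 45.25 × 0.7012 = 7.064 mg/L.
Minimum DO = 10.1 − 7.064 = 3.036 mg/L.

t_c ≈ 3.06 d; minimum DO ≈ 3.04 mg/L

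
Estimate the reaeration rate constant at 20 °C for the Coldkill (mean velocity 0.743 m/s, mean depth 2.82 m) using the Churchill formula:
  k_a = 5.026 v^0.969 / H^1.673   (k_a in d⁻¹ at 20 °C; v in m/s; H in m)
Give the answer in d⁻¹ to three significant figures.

k_a ≈ 0.665 d⁻¹

k_a = 5.026 × 0.743^0.969 / 2.82^1.673 = 5.026 × 0.7499 / 5.666 = 0.6652 d⁻¹.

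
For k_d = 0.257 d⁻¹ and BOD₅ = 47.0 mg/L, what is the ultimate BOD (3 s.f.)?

L₀ ≈ 65.0 mg/L

BOD₅ = L₀(1 − e^(−5k_d)) ⇒ L₀ = BOD₅ / (1 − e^(−5×0.257))
= 47.0 / (1 − 0.2767) = 47.0 / 0.7233 = 64.98 mg/L.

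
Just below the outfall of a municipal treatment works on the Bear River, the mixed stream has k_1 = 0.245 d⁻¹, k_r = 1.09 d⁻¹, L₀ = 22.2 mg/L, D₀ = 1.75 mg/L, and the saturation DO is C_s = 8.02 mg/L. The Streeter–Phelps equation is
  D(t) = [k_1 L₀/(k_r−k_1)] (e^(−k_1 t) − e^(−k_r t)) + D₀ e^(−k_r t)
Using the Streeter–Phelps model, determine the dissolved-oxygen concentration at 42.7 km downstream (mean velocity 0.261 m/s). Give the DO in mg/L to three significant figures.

DO ≈ 4.57 mg/L

Travel time t = x/v = 42.7 km / (0.261 m/s) = 42700 m / 0.261 m/s = 163600 s = 1.894 d.
k_1 L₀/(k_r−k_1) = 0.245×22.2/(1.09−0.245) = 5.439/0.8450 = 6.437 mg/L.
e^(−k_1 t) = e^(−0.245×1.894) = 0.6288; e^(−k_r t) = e^(−1.09×1.894) = 0.1270.
D = 6.437 × (0.6288 − 0.1270) + 1.75 × 0.1270 = 3.230 + 0.2222 = 3.453 mg/L.
DO = C_s − D = 8.02 − 3.453 = 4.567 mg/L.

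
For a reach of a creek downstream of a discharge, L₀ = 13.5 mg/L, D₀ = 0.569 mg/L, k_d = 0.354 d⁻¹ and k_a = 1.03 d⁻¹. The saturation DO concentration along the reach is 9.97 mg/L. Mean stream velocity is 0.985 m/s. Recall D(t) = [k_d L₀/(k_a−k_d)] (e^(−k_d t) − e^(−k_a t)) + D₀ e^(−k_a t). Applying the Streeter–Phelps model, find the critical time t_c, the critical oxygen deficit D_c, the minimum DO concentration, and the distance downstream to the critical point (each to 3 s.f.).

t_c ≈ 1.46 d; D_c ≈ 2.77 mg/L; min DO ≈ 7.20 mg/L; x_c ≈ 124 km

At the critical point dD/dt = 0, so k_d L₀ e^(−k_d t) = k_a D. Substituting D(t) from the Streeter–Phelps equation and solving for t gives
t_c = ln[(k_a/k_d)(1 − D₀(k_a−k_d)/(k_d L₀))] / (k_a−k_d).
Here k_a−k_d = 0.6760 d⁻¹ and 1 − D₀(k_a−k_d)/(k_d L₀) = 1 − 0.569×0.6760/(0.354×13.5) = 0.9195, so
t_c = ln(2.910 × 0.9195) / 0.6760 = 0.9841 / 0.6760 = 1.456 d.
L(t_c) = L₀ e^(−k_d t_c) = 13.5 × 0.5973 = 8.063 mg/L, and at the critical point k_a D_c = k_d L, so D_c = (0.354/1.03) × 8.063 = 2.771 mg/L.
Minimum DO = C_s − D_c = 9.97 − 2.771 = 7.199 mg/L.
x_c = v t_c = 0.985 m/s × 1.456 d × 86400 s/d = 123900 m ≈ 124 km.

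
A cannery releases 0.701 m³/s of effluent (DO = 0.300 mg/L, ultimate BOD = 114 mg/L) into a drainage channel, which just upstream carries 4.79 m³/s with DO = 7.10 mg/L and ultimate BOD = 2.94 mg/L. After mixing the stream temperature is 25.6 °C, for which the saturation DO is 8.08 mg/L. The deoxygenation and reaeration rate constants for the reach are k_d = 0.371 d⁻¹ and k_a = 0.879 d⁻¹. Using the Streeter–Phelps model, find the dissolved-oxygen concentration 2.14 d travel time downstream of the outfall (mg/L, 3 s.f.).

DO ≈ 4.05 mg/L

Mixed DO = (4.79×7.10 + 0.701×0.300)/(4.79+0.701) = 34.22/5.491 = 6.232 mg/L.
Mixed L₀ = (4.79×2.94 + 0.701×114)/(5.491) = 94.00/5.491 = 17.12 mg/L.
Initial deficit D₀ = C_s − DO₀ = 8.08 − 6.232 = 1.848 mg/L.
D(2.14) = [0.371×17.12/(0.879−0.371)](e^(−0.371×2.14) − e^(−0.879×2.14)) + 1.848 e^(−0.879×2.14)
= 12.50 × (0.4521 − 0.1524) + 1.848 × 0.1524 = 4.028 mg/L.
DO = 8.08 − 4.028 = 4.052 mg/L.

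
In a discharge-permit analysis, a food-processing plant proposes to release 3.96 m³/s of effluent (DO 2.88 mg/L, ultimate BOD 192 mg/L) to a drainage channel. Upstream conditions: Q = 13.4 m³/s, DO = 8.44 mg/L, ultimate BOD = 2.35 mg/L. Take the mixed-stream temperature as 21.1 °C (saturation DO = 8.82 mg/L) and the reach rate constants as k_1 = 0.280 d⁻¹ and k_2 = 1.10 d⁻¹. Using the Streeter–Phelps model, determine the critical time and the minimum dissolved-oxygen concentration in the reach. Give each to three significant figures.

Mixed DO = (13.4×8.44 + 3.96×2.88)/(13.4+3.96) = 124.5/17.36 = 7.172 mg/L.
Mixed L₀ = (13.4×2.35 + 3.96×192)/(17.36) = 791.8/17.36 = 45.61 mg/L.
Initial deficit D₀ = C_s − DO₀ = 8.82 − 7.172 = 1.648 mg/L.
t_c = (1/0.8200) ln[(1.10/0.280)(1 − 1.648×0.8200/(0.280×45.61))] = 1.220 × ln(3.513) = 1.532 d.
D_c = (0.280/1.10) × 45.61 × e^(−0.280×1.532) = 0.2545 × 45.61 × 0.6511 = 7.560 mg/L.
Minimum DO = 8.82 − 7.560 = 1.260 mg/L.

t_c ≈ 1.53 d; minimum DO ≈ 1.26 mg/L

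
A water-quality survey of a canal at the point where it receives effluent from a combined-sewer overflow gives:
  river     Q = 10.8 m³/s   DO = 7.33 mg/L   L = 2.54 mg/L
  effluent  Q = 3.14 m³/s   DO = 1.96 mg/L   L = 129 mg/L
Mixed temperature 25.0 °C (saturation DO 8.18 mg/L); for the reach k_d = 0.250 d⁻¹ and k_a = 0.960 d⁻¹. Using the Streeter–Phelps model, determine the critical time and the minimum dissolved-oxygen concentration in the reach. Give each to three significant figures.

Mixed DO = (10.8×7.33 + 3.14×1.96)/(10.8+3.14) = 85.32/13.94 = 6.120 mg/L.
Mixed L₀ = (10.8×2.54 + 3.14×129)/(13.94) = 432.5/13.94 = 31.03 mg/L.
Initial deficit D₀ = C_s − DO₀ = 8.18 − 6.120 = 2.060 mg/L.
t_c = (1/0.7100) ln[(0.960/0.250)(1 − 2.060×0.7100/(0.250×31.03))] = 1.408 × ln(3.116) = 1.601 d.
D_c = (0.250/0.960) × 31.03 × e^(−0.250×1.601) = 0.2604 × 31.03 × 0.6702 = 5.415 mg/L.
Minimum DO = 8.18 − 5.415 = 2.765 mg/L.

t_c ≈ 1.60 d; minimum DO ≈ 2.77 mg/L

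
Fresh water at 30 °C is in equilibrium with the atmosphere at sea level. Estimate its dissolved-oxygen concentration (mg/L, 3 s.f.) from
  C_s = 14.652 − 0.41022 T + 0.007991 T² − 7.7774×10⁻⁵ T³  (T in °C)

C_s = 14.652 − 0.41022×30 + 0.007991×30² − 7.7774×10⁻⁵×30³ = 7.437 mg/L.

C_s ≈ 7.44 mg/L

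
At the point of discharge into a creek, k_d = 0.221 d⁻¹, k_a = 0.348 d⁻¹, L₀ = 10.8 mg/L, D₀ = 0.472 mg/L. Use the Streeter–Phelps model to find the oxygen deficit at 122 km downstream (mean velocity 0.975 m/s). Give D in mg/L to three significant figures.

Travel time t = x/v = 122 km / (0.975 m/s) = 122000 m / 0.975 m/s = 125100 s = 1.448 d.
k_d L₀/(k_a−k_d) = 0.221×10.8/(0.348−0.221) = 2.387/0.1270 = 18.79 mg/L.
e^(−k_d t) = e^(−0.221×1.448) = 0.7261; e^(−k_a t) = e^(−0.348×1.448) = 0.6041.
D = 18.79 × (0.7261 − 0.6041) + 0.472 × 0.6041 = 2.293 + 0.2851 = 2.578 mg/L.

D ≈ 2.58 mg/L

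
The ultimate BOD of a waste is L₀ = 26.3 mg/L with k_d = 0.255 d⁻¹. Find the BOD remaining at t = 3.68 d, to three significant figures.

L_t = L₀ e^(−k_d t) = 26.3 × e^(−0.255×3.68) = 26.3 × 0.3913 = 10.29 mg/L.

L ≈ 10.3 mg/L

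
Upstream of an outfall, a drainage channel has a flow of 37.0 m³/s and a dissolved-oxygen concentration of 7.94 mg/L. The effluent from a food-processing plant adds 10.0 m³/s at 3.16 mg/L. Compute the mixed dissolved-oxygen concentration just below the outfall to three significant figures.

6.92 mg/L

Flow-weighted mixing: C = (Q_r C_r + Q_w C_w)/(Q_r + Q_w)
= (37.0×7.94 + 10.0×3.16)/(37.0 + 10.0) = 325.4/47.00 = 6.923 mg/L.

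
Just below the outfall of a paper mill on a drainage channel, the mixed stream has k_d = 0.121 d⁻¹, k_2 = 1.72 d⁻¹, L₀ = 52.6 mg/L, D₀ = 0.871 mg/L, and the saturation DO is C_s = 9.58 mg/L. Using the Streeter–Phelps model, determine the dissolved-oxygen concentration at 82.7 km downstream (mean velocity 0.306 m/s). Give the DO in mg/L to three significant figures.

DO ≈ 6.87 mg/L

Travel time t = x/v = 82.7 km / (0.306 m/s) = 82700 m / 0.306 m/s = 270300 s = 3.128 d.
k_d L₀/(k_2−k_d) = 0.121×52.6/(1.72−0.121) = 6.365/1.599 = 3.980 mg/L.
e^(−k_d t) = e^(−0.121×3.128) = 0.6849; e^(−k_2 t) = e^(−1.72×3.128) = 0.004607.
D = 3.980 × (0.6849 − 0.004607) + 0.871 × 0.004607 = 2.708 + 0.004013 = 2.712 mg/L.
DO = C_s − D = 9.58 − 2.712 = 6.868 mg/L.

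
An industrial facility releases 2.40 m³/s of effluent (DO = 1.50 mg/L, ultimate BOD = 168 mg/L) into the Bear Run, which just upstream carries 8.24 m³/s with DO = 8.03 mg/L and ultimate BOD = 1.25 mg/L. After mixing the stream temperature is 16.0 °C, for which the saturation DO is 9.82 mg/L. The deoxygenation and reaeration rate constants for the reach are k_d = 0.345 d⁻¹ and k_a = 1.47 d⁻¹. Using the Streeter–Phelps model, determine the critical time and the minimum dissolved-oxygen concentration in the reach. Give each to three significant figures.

t_c ≈ 1.00 d; minimum DO ≈ 3.37 mg/L

Mixed DO = (8.24×8.03 + 2.40×1.50)/(8.24+2.40) = 69.77/10.64 = 6.557 mg/L.
Mixed L₀ = (8.24×1.25 + 2.40×168)/(10.64) = 413.5/10.64 = 38.86 mg/L.
Initial deficit D₀ = C_s − DO₀ = 9.82 − 6.557 = 3.263 mg/L.
t_c = (1/1.125) ln[(1.47/0.345)(1 − 3.263×1.125/(0.345×38.86))] = 0.8889 × ln(3.094) = 1.004 d.
D_c = (0.345/1.47) × 38.86 × e^(−0.345×1.004) = 0.2347 × 38.86 × 0.7072 = 6.451 mg/L.
Minimum DO = 9.82 − 6.451 = 3.369 mg/L.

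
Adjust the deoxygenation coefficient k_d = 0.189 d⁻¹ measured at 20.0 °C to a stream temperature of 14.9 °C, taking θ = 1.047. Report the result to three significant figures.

k_d(T₂) = k_d(T₁) · θ^(T₂−T₁) = 0.189 × 1.047^(14.9−20.0)
= 0.189 × 1.047^-5.10 = 0.189 × 0.7912 = 0.1495 d⁻¹.

k_d ≈ 0.150 d⁻¹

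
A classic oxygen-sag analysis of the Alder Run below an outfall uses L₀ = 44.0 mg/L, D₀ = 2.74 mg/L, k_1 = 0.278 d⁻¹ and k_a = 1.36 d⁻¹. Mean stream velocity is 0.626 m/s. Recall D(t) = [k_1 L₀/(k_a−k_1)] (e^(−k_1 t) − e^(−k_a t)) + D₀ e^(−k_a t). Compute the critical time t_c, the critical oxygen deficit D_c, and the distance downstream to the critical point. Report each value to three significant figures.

t_c ≈ 1.21 d; D_c ≈ 6.42 mg/L; x_c ≈ 65.5 km

t_c = [1/(k_a−k_1)] ln[(k_a/k_1)(1 − D₀(k_a−k_1)/(k_1 L₀))]
= [1/(1.36−0.278)] ln[(1.36/0.278)(1 − 2.74×1.082/(0.278×44.0))]
= (1/1.082) ln[4.892 × 0.7576] = 0.9242 × ln(3.706) = 0.9242 × 1.310 = 1.211 d.
L(t_c) = L₀ e^(−k_1 t_c) = 44.0 × 0.7142 = 31.42 mg/L, and at the critical point k_a D_c = k_1 L, so D_c = (0.278/1.36) × 31.42 = 6.424 mg/L.
x_c = v t_c = 0.626 m/s × 1.211 d × 86400 s/d = 65490 m ≈ 65.5 km.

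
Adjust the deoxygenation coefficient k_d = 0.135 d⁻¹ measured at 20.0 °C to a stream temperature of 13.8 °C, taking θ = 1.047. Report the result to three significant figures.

k_d(T₂) = k_d(T₁) · θ^(T₂−T₁) = 0.135 × 1.047^(13.8−20.0)
= 0.135 × 1.047^-6.20 = 0.135 × 0.7522 = 0.1015 d⁻¹.

k_d ≈ 0.102 d⁻¹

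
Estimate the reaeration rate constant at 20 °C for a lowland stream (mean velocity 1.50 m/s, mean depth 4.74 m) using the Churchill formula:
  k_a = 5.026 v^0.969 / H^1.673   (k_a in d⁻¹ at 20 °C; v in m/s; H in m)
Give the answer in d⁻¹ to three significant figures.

k_a = 5.026 × 1.50^0.969 / 4.74^1.673 = 5.026 × 1.481 / 13.51 = 0.5512 d⁻¹.

k_a ≈ 0.551 d⁻¹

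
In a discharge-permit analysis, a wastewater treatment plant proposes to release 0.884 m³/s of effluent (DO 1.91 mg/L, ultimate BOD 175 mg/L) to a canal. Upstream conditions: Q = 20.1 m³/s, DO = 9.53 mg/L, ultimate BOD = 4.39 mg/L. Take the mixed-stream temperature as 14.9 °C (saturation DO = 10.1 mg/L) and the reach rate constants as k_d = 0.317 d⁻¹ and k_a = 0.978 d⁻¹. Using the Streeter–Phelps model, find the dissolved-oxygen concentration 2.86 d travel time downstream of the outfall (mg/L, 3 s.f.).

Mixed DO = (20.1×9.53 + 0.884×1.91)/(20.1+0.884) = 193.2/20.98 = 9.209 mg/L.
Mixed L₀ = (20.1×4.39 + 0.884×175)/(20.98) = 242.9/20.98 = 11.58 mg/L.
Initial deficit D₀ = C_s − DO₀ = 10.1 − 9.209 = 0.8910 mg/L.
D(2.86) = [0.317×11.58/(0.978−0.317)](e^(−0.317×2.86) − e^(−0.978×2.86)) + 0.8910 e^(−0.978×2.86)
= 5.552 × (0.4039 − 0.06099) + 0.8910 × 0.06099 = 1.958 mg/L.
DO = 10.1 − 1.958 = 8.142 mg/L.

DO ≈ 8.14 mg/L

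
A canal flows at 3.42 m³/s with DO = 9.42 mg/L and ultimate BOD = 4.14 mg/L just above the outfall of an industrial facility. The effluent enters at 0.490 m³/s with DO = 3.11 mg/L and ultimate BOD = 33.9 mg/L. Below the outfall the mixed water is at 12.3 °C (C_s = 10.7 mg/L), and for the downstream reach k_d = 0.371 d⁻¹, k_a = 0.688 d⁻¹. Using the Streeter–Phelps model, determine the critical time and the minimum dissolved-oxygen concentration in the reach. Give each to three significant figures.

t_c ≈ 1.14 d; minimum DO ≈ 7.92 mg/L

Mixed DO = (3.42×9.42 + 0.490×3.11)/(3.42+0.490) = 33.74/3.910 = 8.629 mg/L.
Mixed L₀ = (3.42×4.14 + 0.490×33.9)/(3.910) = 30.77/3.910 = 7.870 mg/L.
Initial deficit D₀ = C_s − DO₀ = 10.7 − 8.629 = 2.071 mg/L.
t_c = (1/0.3170) ln[(0.688/0.371)(1 − 2.071×0.3170/(0.371×7.870))] = 3.155 × ln(1.437) = 1.145 d.
D_c = (0.371/0.688) × 7.870 × e^(−0.371×1.145) = 0.5392 × 7.870 × 0.6540 = 2.775 mg/L.
Minimum DO = 10.7 − 2.775 = 7.925 mg/L.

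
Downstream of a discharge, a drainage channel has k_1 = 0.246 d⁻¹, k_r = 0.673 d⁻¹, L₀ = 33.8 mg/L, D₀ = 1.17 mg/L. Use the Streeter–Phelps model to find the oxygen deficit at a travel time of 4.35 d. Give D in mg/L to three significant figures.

D ≈ 5.70 mg/L

k_1 L₀/(k_r−k_1) = 0.246×33.8/(0.673−0.246) = 8.315/0.4270 = 19.47 mg/L.
e^(−k_1 t) = e^(−0.246×4.350) = 0.3430; e^(−k_r t) = e^(−0.673×4.350) = 0.05353.
D = 19.47 × (0.3430 − 0.05353) + 1.17 × 0.05353 = 5.636 + 0.06263 = 5.699 mg/L.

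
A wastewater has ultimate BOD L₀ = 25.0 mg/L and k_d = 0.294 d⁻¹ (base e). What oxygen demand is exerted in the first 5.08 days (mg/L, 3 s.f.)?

y ≈ 19.4 mg/L

y_t = L₀(1 − e^(−k_d t)) = 25.0 × (1 − e^(−0.294×5.08))
= 25.0 × (1 − 0.2246) = 25.0 × 0.7754 = 19.39 mg/L.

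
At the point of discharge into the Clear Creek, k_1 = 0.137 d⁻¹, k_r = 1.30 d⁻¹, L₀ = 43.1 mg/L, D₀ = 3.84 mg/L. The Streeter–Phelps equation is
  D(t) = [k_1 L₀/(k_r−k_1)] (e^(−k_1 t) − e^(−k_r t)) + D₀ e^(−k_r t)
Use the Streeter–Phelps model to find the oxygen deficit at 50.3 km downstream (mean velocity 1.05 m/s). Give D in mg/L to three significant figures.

Travel time t = x/v = 50.3 km / (1.05 m/s) = 50300 m / 1.05 m/s = 47900 s = 0.5545 d.
k_1 L₀/(k_r−k_1) = 0.137×43.1/(1.30−0.137) = 5.905/1.163 = 5.077 mg/L.
e^(−k_1 t) = e^(−0.137×0.5545) = 0.9269; e^(−k_r t) = e^(−1.30×0.5545) = 0.4864.
D = 5.077 × (0.9269 − 0.4864) + 3.84 × 0.4864 = 2.236 + 1.868 = 4.104 mg/L.

D ≈ 4.10 mg/L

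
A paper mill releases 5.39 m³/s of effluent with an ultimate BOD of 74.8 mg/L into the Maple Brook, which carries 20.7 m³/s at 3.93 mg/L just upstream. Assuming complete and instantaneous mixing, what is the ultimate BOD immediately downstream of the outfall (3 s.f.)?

Flow-weighted mixing: C = (Q_r C_r + Q_w C_w)/(Q_r + Q_w)
= (20.7×3.93 + 5.39×74.8)/(20.7 + 5.39) = 484.5/26.09 = 18.57 mg/L.

18.6 mg/L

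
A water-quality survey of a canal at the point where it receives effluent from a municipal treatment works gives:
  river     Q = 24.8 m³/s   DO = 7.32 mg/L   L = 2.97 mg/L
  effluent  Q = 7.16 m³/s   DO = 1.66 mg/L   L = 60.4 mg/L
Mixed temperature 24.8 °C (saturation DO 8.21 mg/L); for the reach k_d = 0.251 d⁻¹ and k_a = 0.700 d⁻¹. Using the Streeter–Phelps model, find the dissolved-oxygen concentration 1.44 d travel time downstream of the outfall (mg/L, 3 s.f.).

DO ≈ 4.49 mg/L

Mixed DO = (24.8×7.32 + 7.16×1.66)/(24.8+7.16) = 193.4/31.96 = 6.052 mg/L.
Mixed L₀ = (24.8×2.97 + 7.16×60.4)/(31.96) = 506.1/31.96 = 15.84 mg/L.
Initial deficit D₀ = C_s − DO₀ = 8.21 − 6.052 = 2.158 mg/L.
D(1.44) = [0.251×15.84/(0.700−0.251)](e^(−0.251×1.44) − e^(−0.700×1.44)) + 2.158 e^(−0.700×1.44)
= 8.853 × (0.6967 − 0.3649) + 2.158 × 0.3649 = 3.724 mg/L.
DO = 8.21 − 3.724 = 4.486 mg/L.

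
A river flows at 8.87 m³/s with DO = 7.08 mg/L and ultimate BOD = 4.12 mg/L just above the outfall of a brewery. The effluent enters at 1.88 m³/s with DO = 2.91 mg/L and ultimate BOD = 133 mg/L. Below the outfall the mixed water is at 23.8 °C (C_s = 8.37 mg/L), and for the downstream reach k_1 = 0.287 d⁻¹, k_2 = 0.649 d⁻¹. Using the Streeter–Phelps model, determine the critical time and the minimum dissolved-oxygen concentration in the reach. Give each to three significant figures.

t_c ≈ 1.98 d; minimum DO ≈ 1.68 mg/L

Mixed DO = (8.87×7.08 + 1.88×2.91)/(8.87+1.88) = 68.27/10.75 = 6.351 mg/L.
Mixed L₀ = (8.87×4.12 + 1.88×133)/(10.75) = 286.6/10.75 = 26.66 mg/L.
Initial deficit D₀ = C_s − DO₀ = 8.37 − 6.351 = 2.019 mg/L.
t_c = (1/0.3620) ln[(0.649/0.287)(1 − 2.019×0.3620/(0.287×26.66))] = 2.762 × ln(2.045) = 1.977 d.
D_c = (0.287/0.649) × 26.66 × e^(−0.287×1.977) = 0.4422 × 26.66 × 0.5671 = 6.685 mg/L.
Minimum DO = 8.37 − 6.685 = 1.685 mg/L.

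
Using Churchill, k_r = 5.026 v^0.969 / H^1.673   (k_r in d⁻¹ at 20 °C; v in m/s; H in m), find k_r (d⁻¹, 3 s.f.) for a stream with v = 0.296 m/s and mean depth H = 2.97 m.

k_r = 5.026 × 0.296^0.969 / 2.97^1.673 = 5.026 × 0.3074 / 6.179 = 0.2500 d⁻¹.

k_r ≈ 0.250 d⁻¹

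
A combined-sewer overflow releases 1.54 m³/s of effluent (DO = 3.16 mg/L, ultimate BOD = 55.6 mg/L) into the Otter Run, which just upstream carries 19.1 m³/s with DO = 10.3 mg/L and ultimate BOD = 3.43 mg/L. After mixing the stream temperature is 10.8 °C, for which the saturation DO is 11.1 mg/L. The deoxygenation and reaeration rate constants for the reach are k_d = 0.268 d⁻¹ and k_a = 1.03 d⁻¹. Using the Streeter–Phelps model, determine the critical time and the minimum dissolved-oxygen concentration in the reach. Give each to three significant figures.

t_c ≈ 0.810 d; minimum DO ≈ 9.57 mg/L

Mixed DO = (19.1×10.3 + 1.54×3.16)/(19.1+1.54) = 201.6/20.64 = 9.767 mg/L.
Mixed L₀ = (19.1×3.43 + 1.54×55.6)/(20.64) = 151.1/20.64 = 7.323 mg/L.
Initial deficit D₀ = C_s − DO₀ = 11.1 − 9.767 = 1.333 mg/L.
t_c = (1/0.7620) ln[(1.03/0.268)(1 − 1.333×0.7620/(0.268×7.323))] = 1.312 × ln(1.854) = 0.8105 d.
D_c = (0.268/1.03) × 7.323 × e^(−0.268×0.8105) = 0.2602 × 7.323 × 0.8048 = 1.533 mg/L.
Minimum DO = 11.1 − 1.533 = 9.567 mg/L.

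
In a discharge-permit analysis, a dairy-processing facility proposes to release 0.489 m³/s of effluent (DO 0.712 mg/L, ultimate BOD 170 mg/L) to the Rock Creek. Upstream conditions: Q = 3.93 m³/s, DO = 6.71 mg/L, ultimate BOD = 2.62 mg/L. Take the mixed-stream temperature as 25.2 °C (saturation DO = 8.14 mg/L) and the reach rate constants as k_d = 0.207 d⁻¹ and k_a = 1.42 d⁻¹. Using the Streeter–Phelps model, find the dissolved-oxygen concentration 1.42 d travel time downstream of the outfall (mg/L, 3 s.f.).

DO ≈ 5.65 mg/L

Mixed DO = (3.93×6.71 + 0.489×0.712)/(3.93+0.489) = 26.72/4.419 = 6.046 mg/L.
Mixed L₀ = (3.93×2.62 + 0.489×170)/(4.419) = 93.43/4.419 = 21.14 mg/L.
Initial deficit D₀ = C_s − DO₀ = 8.14 − 6.046 = 2.094 mg/L.
D(1.42) = [0.207×21.14/(1.42−0.207)](e^(−0.207×1.42) − e^(−1.42×1.42)) + 2.094 e^(−1.42×1.42)
= 3.608 × (0.7453 − 0.1331) + 2.094 × 0.1331 = 2.487 mg/L.
DO = 8.14 − 2.487 = 5.653 mg/L.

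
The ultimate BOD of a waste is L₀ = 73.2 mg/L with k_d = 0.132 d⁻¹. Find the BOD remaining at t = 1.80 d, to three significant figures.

L ≈ 57.7 mg/L

L_t = L₀ e^(−k_d t) = 73.2 × e^(−0.132×1.80) = 73.2 × 0.7885 = 57.72 mg/L.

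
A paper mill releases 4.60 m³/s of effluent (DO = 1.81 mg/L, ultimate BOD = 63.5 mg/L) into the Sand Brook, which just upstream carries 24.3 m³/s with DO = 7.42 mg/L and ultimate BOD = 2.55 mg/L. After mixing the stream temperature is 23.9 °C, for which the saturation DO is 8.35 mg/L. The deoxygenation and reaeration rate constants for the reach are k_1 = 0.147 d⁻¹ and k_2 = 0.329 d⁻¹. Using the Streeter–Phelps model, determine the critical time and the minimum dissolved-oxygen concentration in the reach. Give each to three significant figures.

Mixed DO = (24.3×7.42 + 4.60×1.81)/(24.3+4.60) = 188.6/28.90 = 6.527 mg/L.
Mixed L₀ = (24.3×2.55 + 4.60×63.5)/(28.90) = 354.1/28.90 = 12.25 mg/L.
Initial deficit D₀ = C_s − DO₀ = 8.35 − 6.527 = 1.823 mg/L.
t_c = (1/0.1820) ln[(0.329/0.147)(1 − 1.823×0.1820/(0.147×12.25))] = 5.495 × ln(1.826) = 3.308 d.
D_c = (0.147/0.329) × 12.25 × e^(−0.147×3.308) = 0.4468 × 12.25 × 0.6149 = 3.366 mg/L.
Minimum DO = 8.35 − 3.366 = 4.984 mg/L.

t_c ≈ 3.31 d; minimum DO ≈ 4.98 mg/L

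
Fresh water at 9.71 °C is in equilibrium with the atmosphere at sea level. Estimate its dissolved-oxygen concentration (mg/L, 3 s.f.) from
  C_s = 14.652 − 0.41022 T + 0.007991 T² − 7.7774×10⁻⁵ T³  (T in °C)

C_s ≈ 11.4 mg/L

C_s = 14.652 − 0.41022×9.71 + 0.007991×9.71² − 7.7774×10⁻⁵×9.71³ = 11.35 mg/L.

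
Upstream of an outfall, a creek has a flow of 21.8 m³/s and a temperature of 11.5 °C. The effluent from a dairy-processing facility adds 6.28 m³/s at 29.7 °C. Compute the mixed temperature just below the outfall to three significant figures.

Flow-weighted mixing: C = (Q_r C_r + Q_w C_w)/(Q_r + Q_w)
= (21.8×11.5 + 6.28×29.7)/(21.8 + 6.28) = 437.2/28.08 = 15.57 °C.

15.6 °C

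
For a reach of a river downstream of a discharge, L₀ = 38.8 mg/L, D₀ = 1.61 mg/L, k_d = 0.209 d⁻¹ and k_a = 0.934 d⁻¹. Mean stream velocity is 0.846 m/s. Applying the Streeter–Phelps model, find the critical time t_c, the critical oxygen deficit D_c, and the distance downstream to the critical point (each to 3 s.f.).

With k_a/k_d = 4.469 and 1 − D₀(k_a−k_d)/(k_d L₀) = 0.8561,
t_c = ln(4.469 × 0.8561) / (0.934 − 0.209) = ln(3.826) / 0.7250 = 1.342/0.7250 = 1.851 d.
L(t_c) = L₀ e^(−k_d t_c) = 38.8 × 0.6792 = 26.35 mg/L, and at the critical point k_a D_c = k_d L, so D_c = (0.209/0.934) × 26.35 = 5.897 mg/L.
x_c = v t_c = 0.846 m/s × 1.851 d × 86400 s/d = 135300 m ≈ 135 km.

t_c ≈ 1.85 d; D_c ≈ 5.90 mg/L; x_c ≈ 135 km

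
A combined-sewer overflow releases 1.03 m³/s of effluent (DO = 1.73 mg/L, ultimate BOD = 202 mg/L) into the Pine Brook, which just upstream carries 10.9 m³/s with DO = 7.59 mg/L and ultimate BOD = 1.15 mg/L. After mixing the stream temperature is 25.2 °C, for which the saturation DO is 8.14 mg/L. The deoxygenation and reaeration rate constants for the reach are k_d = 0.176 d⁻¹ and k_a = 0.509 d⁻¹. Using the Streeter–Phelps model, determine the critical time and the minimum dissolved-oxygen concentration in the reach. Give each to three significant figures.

Mixed DO = (10.9×7.59 + 1.03×1.73)/(10.9+1.03) = 84.51/11.93 = 7.084 mg/L.
Mixed L₀ = (10.9×1.15 + 1.03×202)/(11.93) = 220.6/11.93 = 18.49 mg/L.
Initial deficit D₀ = C_s − DO₀ = 8.14 − 7.084 = 1.056 mg/L.
t_c = (1/0.3330) ln[(0.509/0.176)(1 − 1.056×0.3330/(0.176×18.49))] = 3.003 × ln(2.580) = 2.846 d.
D_c = (0.176/0.509) × 18.49 × e^(−0.176×2.846) = 0.3458 × 18.49 × 0.6060 = 3.875 mg/L.
Minimum DO = 8.14 − 3.875 = 4.265 mg/L.

t_c ≈ 2.85 d; minimum DO ≈ 4.27 mg/L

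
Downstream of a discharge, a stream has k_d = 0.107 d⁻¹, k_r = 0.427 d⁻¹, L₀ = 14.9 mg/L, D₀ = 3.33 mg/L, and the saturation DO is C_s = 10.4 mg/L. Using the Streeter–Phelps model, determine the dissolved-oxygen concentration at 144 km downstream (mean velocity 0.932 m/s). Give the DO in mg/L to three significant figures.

DO ≈ 7.06 mg/L

Travel time t = x/v = 144 km / (0.932 m/s) = 144000 m / 0.932 m/s = 154500 s = 1.788 d.
k_d L₀/(k_r−k_d) = 0.107×14.9/(0.427−0.107) = 1.594/0.3200 = 4.982 mg/L.
e^(−k_d t) = e^(−0.107×1.788) = 0.8258; e^(−k_r t) = e^(−0.427×1.788) = 0.4660.
D = 4.982 × (0.8258 − 0.4660) + 3.33 × 0.4660 = 1.793 + 1.552 = 3.345 mg/L.
DO = C_s − D = 10.4 − 3.345 = 7.055 mg/L.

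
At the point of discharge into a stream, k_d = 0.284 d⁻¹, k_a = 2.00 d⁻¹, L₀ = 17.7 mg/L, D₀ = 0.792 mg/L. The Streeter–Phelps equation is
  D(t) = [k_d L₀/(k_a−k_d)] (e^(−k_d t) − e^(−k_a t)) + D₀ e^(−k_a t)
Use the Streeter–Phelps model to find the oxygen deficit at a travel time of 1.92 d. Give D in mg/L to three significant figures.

D ≈ 1.65 mg/L

k_d L₀/(k_a−k_d) = 0.284×17.7/(2.00−0.284) = 5.027/1.716 = 2.929 mg/L.
e^(−k_d t) = e^(−0.284×1.920) = 0.5797; e^(−k_a t) = e^(−2.00×1.920) = 0.02149.
D = 2.929 × (0.5797 − 0.02149) + 0.792 × 0.02149 = 1.635 + 0.01702 = 1.652 mg/L.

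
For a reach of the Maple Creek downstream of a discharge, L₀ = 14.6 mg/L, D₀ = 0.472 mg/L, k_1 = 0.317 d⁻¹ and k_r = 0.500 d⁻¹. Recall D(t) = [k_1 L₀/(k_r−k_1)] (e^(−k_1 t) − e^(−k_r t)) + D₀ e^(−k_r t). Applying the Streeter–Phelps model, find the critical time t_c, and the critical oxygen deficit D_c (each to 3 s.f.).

With k_r/k_1 = 1.577 and 1 − D₀(k_r−k_1)/(k_1 L₀) = 0.9813,
t_c = ln(1.577 × 0.9813) / (0.500 − 0.317) = ln(1.548) / 0.1830 = 0.4369/0.1830 = 2.387 d.
L(t_c) = L₀ e^(−k_1 t_c) = 14.6 × 0.4692 = 6.850 mg/L, and at the critical point k_r D_c = k_1 L, so D_c = (0.317/0.500) × 6.850 = 4.343 mg/L.

t_c ≈ 2.39 d; D_c ≈ 4.34 mg/L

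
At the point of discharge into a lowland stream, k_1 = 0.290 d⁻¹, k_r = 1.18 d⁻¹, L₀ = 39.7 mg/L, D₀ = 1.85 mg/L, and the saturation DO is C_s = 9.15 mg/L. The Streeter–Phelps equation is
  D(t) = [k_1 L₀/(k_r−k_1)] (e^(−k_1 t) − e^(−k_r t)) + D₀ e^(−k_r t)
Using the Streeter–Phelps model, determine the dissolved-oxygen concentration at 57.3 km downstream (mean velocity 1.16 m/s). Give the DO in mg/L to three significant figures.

DO ≈ 3.84 mg/L

Travel time t = x/v = 57.3 km / (1.16 m/s) = 57300 m / 1.16 m/s = 49400 s = 0.5717 d.
k_1 L₀/(k_r−k_1) = 0.290×39.7/(1.18−0.290) = 11.51/0.8900 = 12.94 mg/L.
e^(−k_1 t) = e^(−0.290×0.5717) = 0.8472; e^(−k_r t) = e^(−1.18×0.5717) = 0.5093.
D = 12.94 × (0.8472 − 0.5093) + 1.85 × 0.5093 = 4.371 + 0.9423 = 5.313 mg/L.
DO = C_s − D = 9.15 − 5.313 = 3.837 mg/L.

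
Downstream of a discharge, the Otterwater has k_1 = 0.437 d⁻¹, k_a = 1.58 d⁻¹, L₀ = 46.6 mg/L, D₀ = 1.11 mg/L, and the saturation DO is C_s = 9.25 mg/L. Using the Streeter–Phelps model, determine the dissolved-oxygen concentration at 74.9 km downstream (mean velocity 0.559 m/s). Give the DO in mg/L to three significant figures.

Travel time t = x/v = 74.9 km / (0.559 m/s) = 74900 m / 0.559 m/s = 134000 s = 1.551 d.
k_1 L₀/(k_a−k_1) = 0.437×46.6/(1.58−0.437) = 20.36/1.143 = 17.82 mg/L.
e^(−k_1 t) = e^(−0.437×1.551) = 0.5078; e^(−k_a t) = e^(−1.58×1.551) = 0.08627.
D = 17.82 × (0.5078 − 0.08627) + 1.11 × 0.08627 = 7.510 + 0.09576 = 7.606 mg/L.
DO = C_s − D = 9.25 − 7.606 = 1.644 mg/L.

DO ≈ 1.64 mg/L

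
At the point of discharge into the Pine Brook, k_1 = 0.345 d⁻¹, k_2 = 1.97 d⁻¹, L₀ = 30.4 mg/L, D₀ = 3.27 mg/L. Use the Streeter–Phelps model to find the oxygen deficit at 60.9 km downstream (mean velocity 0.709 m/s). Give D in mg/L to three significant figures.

Travel time t = x/v = 60.9 km / (0.709 m/s) = 60900 m / 0.709 m/s = 85900 s = 0.9942 d.
k_1 L₀/(k_2−k_1) = 0.345×30.4/(1.97−0.345) = 10.49/1.625 = 6.454 mg/L.
e^(−k_1 t) = e^(−0.345×0.9942) = 0.7096; e^(−k_2 t) = e^(−1.97×0.9942) = 0.1411.
D = 6.454 × (0.7096 − 0.1411) + 3.27 × 0.1411 = 3.670 + 0.4613 = 4.131 mg/L.

D ≈ 4.13 mg/L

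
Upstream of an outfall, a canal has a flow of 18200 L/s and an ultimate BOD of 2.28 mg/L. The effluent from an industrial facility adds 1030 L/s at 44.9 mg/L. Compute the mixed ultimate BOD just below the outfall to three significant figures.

Flow-weighted mixing: C = (Q_r C_r + Q_w C_w)/(Q_r + Q_w)
= (18200×2.28 + 1030×44.9)/(18200 + 1030) = 87740/19230 = 4.563 mg/L.

4.56 mg/L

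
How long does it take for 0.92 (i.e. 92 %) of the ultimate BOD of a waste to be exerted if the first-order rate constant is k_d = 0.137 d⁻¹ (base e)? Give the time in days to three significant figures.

y/L₀ = 1 − e^(−k_d t) = 0.92 ⇒ e^(−k_d t) = 0.0800
t = −ln(0.0800) / 0.137 = 2.526 / 0.137 = 18.44 d.

t ≈ 18.4 d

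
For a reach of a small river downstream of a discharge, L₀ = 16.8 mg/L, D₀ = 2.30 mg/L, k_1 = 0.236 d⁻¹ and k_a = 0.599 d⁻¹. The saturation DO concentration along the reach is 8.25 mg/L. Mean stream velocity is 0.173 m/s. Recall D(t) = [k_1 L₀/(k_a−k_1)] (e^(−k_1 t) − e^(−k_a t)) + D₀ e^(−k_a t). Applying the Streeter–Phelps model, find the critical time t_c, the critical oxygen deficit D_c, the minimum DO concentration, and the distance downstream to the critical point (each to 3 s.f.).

t_c = [1/(k_a−k_1)] ln[(k_a/k_1)(1 − D₀(k_a−k_1)/(k_1 L₀))]
= [1/(0.599−0.236)] ln[(0.599/0.236)(1 − 2.30×0.3630/(0.236×16.8))]
= (1/0.3630) ln[2.538 × 0.7894] = 2.755 × ln(2.004) = 2.755 × 0.6950 = 1.915 d.
D_c = (k_1/k_a) L₀ e^(−k_1 t_c) = (0.236/0.599) × 16.8 × e^(−0.236×1.915) = 0.3940 × 16.8 × 0.6365 = 4.213 mg/L.
Minimum DO = C_s − D_c = 8.25 − 4.213 = 4.037 mg/L.
x_c = v t_c = 0.173 m/s × 1.915 d × 86400 s/d = 28620 m ≈ 28.6 km.

t_c ≈ 1.91 d; D_c ≈ 4.21 mg/L; min DO ≈ 4.04 mg/L; x_c ≈ 28.6 km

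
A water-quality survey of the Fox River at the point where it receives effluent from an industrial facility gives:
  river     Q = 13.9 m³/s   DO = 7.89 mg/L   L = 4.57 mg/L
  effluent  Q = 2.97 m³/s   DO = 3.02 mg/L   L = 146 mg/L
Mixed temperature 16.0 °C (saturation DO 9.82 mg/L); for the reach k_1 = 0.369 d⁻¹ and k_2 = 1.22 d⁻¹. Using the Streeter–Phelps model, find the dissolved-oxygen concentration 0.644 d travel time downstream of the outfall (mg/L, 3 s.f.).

DO ≈ 4.30 mg/L

Mixed DO = (13.9×7.89 + 2.97×3.02)/(13.9+2.97) = 118.6/16.87 = 7.033 mg/L.
Mixed L₀ = (13.9×4.57 + 2.97×146)/(16.87) = 497.1/16.87 = 29.47 mg/L.
Initial deficit D₀ = C_s − DO₀ = 9.82 − 7.033 = 2.787 mg/L.
D(0.644) = [0.369×29.47/(1.22−0.369)](e^(−0.369×0.644) − e^(−1.22×0.644)) + 2.787 e^(−1.22×0.644)
= 12.78 × (0.7885 − 0.4558) + 2.787 × 0.4558 = 5.521 mg/L.
DO = 9.82 − 5.521 = 4.299 mg/L.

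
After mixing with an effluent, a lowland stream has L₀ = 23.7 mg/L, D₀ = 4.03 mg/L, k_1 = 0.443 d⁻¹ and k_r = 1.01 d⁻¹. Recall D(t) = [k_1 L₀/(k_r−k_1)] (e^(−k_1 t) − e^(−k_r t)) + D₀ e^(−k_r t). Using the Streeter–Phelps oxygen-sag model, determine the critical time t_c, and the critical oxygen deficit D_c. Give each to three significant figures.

With k_r/k_1 = 2.280 and 1 − D₀(k_r−k_1)/(k_1 L₀) = 0.7824,
t_c = ln(2.280 × 0.7824) / (1.01 − 0.443) = ln(1.784) / 0.5670 = 0.5787/0.5670 = 1.021 d.
D_c = (k_1/k_r) L₀ e^(−k_1 t_c) = (0.443/1.01) × 23.7 × e^(−0.443×1.021) = 0.4386 × 23.7 × 0.6363 = 6.614 mg/L.

t_c ≈ 1.02 d; D_c ≈ 6.61 mg/L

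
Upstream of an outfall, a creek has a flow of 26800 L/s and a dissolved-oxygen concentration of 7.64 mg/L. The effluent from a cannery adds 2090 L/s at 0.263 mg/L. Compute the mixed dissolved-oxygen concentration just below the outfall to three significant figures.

Flow-weighted mixing: C = (Q_r C_r + Q_w C_w)/(Q_r + Q_w)
= (26800×7.64 + 2090×0.263)/(26800 + 2090) = 205300/28890 = 7.106 mg/L.

7.11 mg/L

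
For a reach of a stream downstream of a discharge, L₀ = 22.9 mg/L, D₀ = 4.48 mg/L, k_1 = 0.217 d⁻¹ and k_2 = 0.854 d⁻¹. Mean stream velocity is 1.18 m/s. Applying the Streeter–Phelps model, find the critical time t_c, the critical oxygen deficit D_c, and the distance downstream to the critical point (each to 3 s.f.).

t_c ≈ 0.810 d; D_c ≈ 4.88 mg/L; x_c ≈ 82.6 km

With k_2/k_1 = 3.935 and 1 − D₀(k_2−k_1)/(k_1 L₀) = 0.4257,
t_c = ln(3.935 × 0.4257) / (0.854 − 0.217) = ln(1.675) / 0.6370 = 0.5161/0.6370 = 0.8101 d.
L(t_c) = L₀ e^(−k_1 t_c) = 22.9 × 0.8388 = 19.21 mg/L, and at the critical point k_2 D_c = k_1 L, so D_c = (0.217/0.854) × 19.21 = 4.881 mg/L.
x_c = v t_c = 1.18 m/s × 0.8101 d × 86400 s/d = 82600 m ≈ 82.6 km.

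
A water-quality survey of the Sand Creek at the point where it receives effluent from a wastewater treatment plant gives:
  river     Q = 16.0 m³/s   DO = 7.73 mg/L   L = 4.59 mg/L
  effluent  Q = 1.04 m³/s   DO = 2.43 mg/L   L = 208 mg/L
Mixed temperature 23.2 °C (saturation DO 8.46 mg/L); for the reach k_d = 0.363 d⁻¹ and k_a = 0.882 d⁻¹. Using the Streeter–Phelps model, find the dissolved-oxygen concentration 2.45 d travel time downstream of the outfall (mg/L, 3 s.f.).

Mixed DO = (16.0×7.73 + 1.04×2.43)/(16.0+1.04) = 126.2/17.04 = 7.407 mg/L.
Mixed L₀ = (16.0×4.59 + 1.04×208)/(17.04) = 289.8/17.04 = 17.00 mg/L.
Initial deficit D₀ = C_s − DO₀ = 8.46 − 7.407 = 1.053 mg/L.
D(2.45) = [0.363×17.00/(0.882−0.363)](e^(−0.363×2.45) − e^(−0.882×2.45)) + 1.053 e^(−0.882×2.45)
= 11.89 × (0.4109 − 0.1152) + 1.053 × 0.1152 = 3.638 mg/L.
DO = 8.46 − 3.638 = 4.822 mg/L.

DO ≈ 4.82 mg/L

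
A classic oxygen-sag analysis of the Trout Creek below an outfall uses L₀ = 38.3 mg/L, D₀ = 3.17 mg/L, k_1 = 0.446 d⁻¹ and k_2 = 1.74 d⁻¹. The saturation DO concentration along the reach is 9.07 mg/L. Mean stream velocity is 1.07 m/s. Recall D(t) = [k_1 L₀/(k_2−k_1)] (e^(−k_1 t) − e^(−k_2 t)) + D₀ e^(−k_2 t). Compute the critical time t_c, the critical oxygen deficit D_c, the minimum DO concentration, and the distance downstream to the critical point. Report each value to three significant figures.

t_c ≈ 0.840 d; D_c ≈ 6.75 mg/L; min DO ≈ 2.32 mg/L; x_c ≈ 77.6 km

t_c = [1/(k_2−k_1)] ln[(k_2/k_1)(1 − D₀(k_2−k_1)/(k_1 L₀))]
= [1/(1.74−0.446)] ln[(1.74/0.446)(1 − 3.17×1.294/(0.446×38.3))]
= (1/1.294) ln[3.901 × 0.7599] = 0.7728 × ln(2.964) = 0.7728 × 1.087 = 0.8398 d.
D_c = (k_1/k_2) L₀ e^(−k_1 t_c) = (0.446/1.74) × 38.3 × e^(−0.446×0.8398) = 0.2563 × 38.3 × 0.6876 = 6.750 mg/L.
Minimum DO = C_s − D_c = 9.07 − 6.750 = 2.320 mg/L.
x_c = v t_c = 1.07 m/s × 0.8398 d × 86400 s/d = 77640 m ≈ 77.6 km.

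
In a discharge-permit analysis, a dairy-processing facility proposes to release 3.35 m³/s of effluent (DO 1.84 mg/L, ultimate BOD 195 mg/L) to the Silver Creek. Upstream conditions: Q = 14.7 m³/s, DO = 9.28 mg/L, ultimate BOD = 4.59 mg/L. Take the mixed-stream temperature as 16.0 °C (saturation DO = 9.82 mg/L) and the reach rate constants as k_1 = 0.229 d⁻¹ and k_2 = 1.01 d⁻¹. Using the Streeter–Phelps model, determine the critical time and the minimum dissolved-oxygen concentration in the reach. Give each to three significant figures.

t_c ≈ 1.67 d; minimum DO ≈ 3.64 mg/L

Mixed DO = (14.7×9.28 + 3.35×1.84)/(14.7+3.35) = 142.6/18.05 = 7.899 mg/L.
Mixed L₀ = (14.7×4.59 + 3.35×195)/(18.05) = 720.7/18.05 = 39.93 mg/L.
Initial deficit D₀ = C_s − DO₀ = 9.82 − 7.899 = 1.921 mg/L.
t_c = (1/0.7810) ln[(1.01/0.229)(1 − 1.921×0.7810/(0.229×39.93))] = 1.280 × ln(3.687) = 1.671 d.
D_c = (0.229/1.01) × 39.93 × e^(−0.229×1.671) = 0.2267 × 39.93 × 0.6821 = 6.175 mg/L.
Minimum DO = 9.82 − 6.175 = 3.645 mg/L.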